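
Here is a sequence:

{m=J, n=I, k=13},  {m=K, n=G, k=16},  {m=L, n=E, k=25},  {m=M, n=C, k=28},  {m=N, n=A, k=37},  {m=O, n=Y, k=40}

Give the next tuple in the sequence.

M: letters move forward 1 place in the alphabet, so J, K, L, M, N, O → P.
N goes I, G, E, C, A, Y → W (letters move back 2 places in the alphabet, wrapping A→Z).
K: alternating steps +3, +9, +3, +9, …; 13, 16, 25, 28, 37, 40 → 49.
So the next tuple is {m=P, n=W, k=49}.

{m=P, n=W, k=49}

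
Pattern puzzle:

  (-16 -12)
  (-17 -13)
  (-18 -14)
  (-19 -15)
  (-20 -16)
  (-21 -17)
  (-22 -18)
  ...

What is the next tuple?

(-23 -19)

First entry: −1 each step, so -16, -17, -18, -19, -20, -21, -22 → -23.
Second entry — always 4 more than the first entry: -12, -13, -14, -15, -16, -17, -18 → -19.
Putting it together: (-23 -19).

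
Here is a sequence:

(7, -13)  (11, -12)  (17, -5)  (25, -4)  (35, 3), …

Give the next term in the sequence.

(47, 4)

First coordinate goes 7, 11, 17, 25, 35 → 47 (differences are 4, 6, 8, … (increasing by 2 each time)).
Second coordinate goes -13, -12, -5, -4, 3 → 4 (alternating steps +1, +7, +1, +7, …).
Combining the parts gives (47, 4).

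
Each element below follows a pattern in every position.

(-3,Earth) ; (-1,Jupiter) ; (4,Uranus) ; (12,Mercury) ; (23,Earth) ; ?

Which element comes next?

(37,Jupiter)

First coordinate: differences are 2, 5, 8, … (increasing by 3 each time); -3, -1, 4, 12, 23 → 37.
Planet goes Earth, Jupiter, Uranus, Mercury, Earth → Jupiter (repeats Earth → Jupiter → Uranus → Mercury).
Putting it together: (37,Jupiter).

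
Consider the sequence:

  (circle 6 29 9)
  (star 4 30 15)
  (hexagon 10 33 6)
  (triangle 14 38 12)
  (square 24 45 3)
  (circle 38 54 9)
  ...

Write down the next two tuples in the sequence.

(star 62 65 0), (hexagon 100 78 6)

Shape: circle, star, hexagon, triangle, square, circle → star → hexagon (repeats circle → star → hexagon → triangle → square).
Second slot goes 6, 4, 10, 14, 24, 38 → 62 → 100 (each term is the sum of the two before it).
Third slot: 29, 30, 33, 38, 45, 54 → 65 → 78 (differences are 1, 3, 5, … (increasing by 2 each time)).
Fourth slot — alternating steps +6, −9, +6, −9, …: 9, 15, 6, 12, 3, 9 → 0 → 6.
Putting the parts together: (star 62 65 0) and then (hexagon 100 78 6).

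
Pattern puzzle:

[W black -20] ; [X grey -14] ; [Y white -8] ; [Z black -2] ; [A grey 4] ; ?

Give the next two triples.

Letter: W, X, Y, Z, A → B → C (letters move forward 1 place in the alphabet, wrapping Z→A).
Shade: repeats black → grey → white, so black, grey, white, black, grey → white → black.
Third coordinate: +6 each step, so -20, -14, -8, -2, 4 → 10 → 16.
Putting the parts together: [B white 10] and then [C black 16].

[B white 10], [C black 16]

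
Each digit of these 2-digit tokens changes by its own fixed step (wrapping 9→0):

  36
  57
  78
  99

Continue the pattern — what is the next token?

10

First digit: +2 each step, mod 10, so 3, 5, 7, 9 → 1.
Second digit: 6, 7, 8, 9 → 0 (+1 each step, mod 10).
Combining the parts gives 10.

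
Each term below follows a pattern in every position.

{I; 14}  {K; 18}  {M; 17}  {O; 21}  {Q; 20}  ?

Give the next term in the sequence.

{S; 24}

Letter — letters move forward 2 places in the alphabet: I, K, M, O, Q → S.
Second value: alternating steps +4, −1, +4, −1, …; 14, 18, 17, 21, 20 → 24.
Combining the parts gives {S; 24}.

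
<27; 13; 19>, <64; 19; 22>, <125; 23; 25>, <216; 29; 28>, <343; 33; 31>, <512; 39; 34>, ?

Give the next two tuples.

<729; 43; 37>, <1000; 49; 40>

First coordinate: perfect cubes: 3³, 4³, 5³, …, so 27, 64, 125, 216, 343, 512 → 729 → 1000.
Second coordinate: alternating steps +6, +4, +6, +4, …, so 13, 19, 23, 29, 33, 39 → 43 → 49.
Third coordinate: 19, 22, 25, 28, 31, 34 → 37 → 40 (+3 each step).
So the next two tuples are <729; 43; 37> and <1000; 49; 40>.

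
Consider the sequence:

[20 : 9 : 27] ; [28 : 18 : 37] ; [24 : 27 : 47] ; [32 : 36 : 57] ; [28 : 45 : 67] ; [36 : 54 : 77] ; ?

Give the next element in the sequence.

First slot goes 20, 28, 24, 32, 28, 36 → 32 (alternating steps +8, −4, +8, −4, …).
Second slot: 9, 18, 27, 36, 45, 54 → 63 (+9 each step).
Third slot goes 27, 37, 47, 57, 67, 77 → 87 (+10 each step).
Putting it together: [32 : 63 : 87].

[32 : 63 : 87]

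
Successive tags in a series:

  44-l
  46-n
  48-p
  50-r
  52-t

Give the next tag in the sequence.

54-v

First component goes 44, 46, 48, 50, 52 → 54 (+2 each step).
Letter: letters move forward 2 places in the alphabet; l, n, p, r, t → v.
So the next tag is 54-v.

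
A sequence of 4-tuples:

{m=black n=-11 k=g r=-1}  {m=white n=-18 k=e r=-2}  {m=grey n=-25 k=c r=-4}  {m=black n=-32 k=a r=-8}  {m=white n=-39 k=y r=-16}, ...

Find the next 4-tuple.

{m=grey n=-46 k=w r=-32}

M: black, white, grey, black, white → grey (repeats black → white → grey).
N: −7 each step; -11, -18, -25, -32, -39 → -46.
For the k, letters move back 2 places in the alphabet, wrapping A→Z: g, e, c, a, y → w.
R — ×2 each step: -1, -2, -4, -8, -16 → -32.
So the next 4-tuple is {m=grey n=-46 k=w r=-32}.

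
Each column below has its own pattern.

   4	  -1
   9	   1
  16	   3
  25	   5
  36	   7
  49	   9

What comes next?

64  11

First component: 4, 9, 16, 25, 36, 49 → 64 (perfect squares: 2², 3², 4², …).
Second component: -1, 1, 3, 5, 7, 9 → 11 (+2 each step).
Putting it together: 64  11.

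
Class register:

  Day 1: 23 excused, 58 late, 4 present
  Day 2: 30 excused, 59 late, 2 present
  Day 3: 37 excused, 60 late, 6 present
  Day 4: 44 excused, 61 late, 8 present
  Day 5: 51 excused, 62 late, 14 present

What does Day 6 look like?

58 excused, 63 late, 22 present

For the excused, +7 each step: 23, 30, 37, 44, 51 → 58.
Late: +1 each step; 58, 59, 60, 61, 62 → 63.
Present: each term is the sum of the two before it; 4, 2, 6, 8, 14 → 22.
So the next record is 58 excused, 63 late, 22 present.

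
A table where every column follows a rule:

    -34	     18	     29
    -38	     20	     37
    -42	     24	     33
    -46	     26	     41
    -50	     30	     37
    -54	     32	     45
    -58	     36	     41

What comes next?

-62  38  49

First component — −4 each step: -34, -38, -42, -46, -50, -54, -58 → -62.
Second component: alternating steps +2, +4, +2, +4, …; 18, 20, 24, 26, 30, 32, 36 → 38.
Third component: alternating steps +8, −4, +8, −4, …, so 29, 37, 33, 41, 37, 45, 41 → 49.
So the next row is -62  38  49.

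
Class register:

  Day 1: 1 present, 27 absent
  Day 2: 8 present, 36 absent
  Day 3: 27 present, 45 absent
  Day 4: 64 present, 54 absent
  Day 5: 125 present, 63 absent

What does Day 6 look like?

216 present, 72 absent

Present — perfect cubes: 1³, 2³, 3³, …: 1, 8, 27, 64, 125 → 216.
Absent: 27, 36, 45, 54, 63 → 72 (+9 each step).
Putting it together: 216 present, 72 absent.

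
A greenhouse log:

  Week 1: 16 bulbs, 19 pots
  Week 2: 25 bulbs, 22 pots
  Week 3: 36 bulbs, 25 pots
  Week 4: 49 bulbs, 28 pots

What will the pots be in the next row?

Pots: 19, 22, 25, 28 → 31 (+3 each step).

31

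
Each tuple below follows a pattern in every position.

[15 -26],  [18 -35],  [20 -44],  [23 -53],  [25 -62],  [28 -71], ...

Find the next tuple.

[30 -80]

First part goes 15, 18, 20, 23, 25, 28 → 30 (alternating steps +3, +2, +3, +2, …).
Second part — −9 each step: -26, -35, -44, -53, -62, -71 → -80.
Putting it together: [30 -80].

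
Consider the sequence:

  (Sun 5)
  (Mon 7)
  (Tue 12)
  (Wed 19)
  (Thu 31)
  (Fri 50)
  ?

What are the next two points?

For the day, runs through the weekdays Mon→Sun: Sun, Mon, Tue, Wed, Thu, Fri → Sat → Sun.
Second slot: 5, 7, 12, 19, 31, 50 → 81 → 131 (each term is the sum of the two before it).
Putting the parts together: (Sat 81) and then (Sun 131).

(Sat 81), (Sun 131)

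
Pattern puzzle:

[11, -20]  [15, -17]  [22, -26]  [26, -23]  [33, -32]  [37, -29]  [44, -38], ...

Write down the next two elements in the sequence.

First part: alternating steps +4, +7, +4, +7, …, so 11, 15, 22, 26, 33, 37, 44 → 48 → 55.
Second part goes -20, -17, -26, -23, -32, -29, -38 → -35 → -44 (alternating steps +3, −9, +3, −9, …).
Putting the parts together: [48, -35] and then [55, -44].

[48, -35], [55, -44]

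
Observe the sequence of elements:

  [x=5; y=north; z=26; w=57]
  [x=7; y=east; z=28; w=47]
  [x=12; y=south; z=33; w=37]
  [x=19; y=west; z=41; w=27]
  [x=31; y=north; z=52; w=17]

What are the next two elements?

X goes 5, 7, 12, 19, 31 → 50 → 81 (each term is the sum of the two before it).
Y: repeats north → east → south → west, so north, east, south, west, north → east → south.
Z goes 26, 28, 33, 41, 52 → 66 → 83 (differences are 2, 5, 8, … (increasing by 3 each time)).
W: −10 each step, so 57, 47, 37, 27, 17 → 7 → -3.
So the next two elements are [x=50; y=east; z=66; w=7] and [x=81; y=south; z=83; w=-3].

[x=50; y=east; z=66; w=7], [x=81; y=south; z=83; w=-3]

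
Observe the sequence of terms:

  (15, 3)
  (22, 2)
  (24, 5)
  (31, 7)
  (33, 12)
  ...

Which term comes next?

(40, 19)

First coordinate goes 15, 22, 24, 31, 33 → 40 (alternating steps +7, +2, +7, +2, …).
Second coordinate: each term is the sum of the two before it; 3, 2, 5, 7, 12 → 19.
So the next term is (40, 19).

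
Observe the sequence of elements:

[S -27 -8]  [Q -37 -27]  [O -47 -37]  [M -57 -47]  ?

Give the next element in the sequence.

Letter goes S, Q, O, M → K (letters move back 2 places in the alphabet).
Second coordinate: −10 each step, so -27, -37, -47, -57 → -67.
Third coordinate: -8, -27, -37, -47 → -57 (always the previous value of the second coordinate).
Combining the parts gives [K -67 -57].

[K -67 -57]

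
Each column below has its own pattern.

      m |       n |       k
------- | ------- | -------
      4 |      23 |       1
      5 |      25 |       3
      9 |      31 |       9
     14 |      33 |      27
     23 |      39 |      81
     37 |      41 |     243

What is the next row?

Column m: each term is the sum of the two before it; 4, 5, 9, 14, 23, 37 → 60.
For the column n, alternating steps +2, +6, +2, +6, …: 23, 25, 31, 33, 39, 41 → 47.
Column k: 1, 3, 9, 27, 81, 243 → 729 (×3 each step).
Combining the parts gives 60  47  729.

60  47  729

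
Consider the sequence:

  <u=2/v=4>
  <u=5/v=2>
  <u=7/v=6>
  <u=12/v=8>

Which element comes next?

<u=19/v=14>

U goes 2, 5, 7, 12 → 19 (each term is the sum of the two before it).
V: 4, 2, 6, 8 → 14 (each term is the sum of the two before it).
Combining the parts gives <u=19/v=14>.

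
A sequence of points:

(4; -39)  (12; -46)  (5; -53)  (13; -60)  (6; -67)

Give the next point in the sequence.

(14; -74)

First coordinate: alternating steps +8, −7, +8, −7, …, so 4, 12, 5, 13, 6 → 14.
Second coordinate goes -39, -46, -53, -60, -67 → -74 (−7 each step).
So the next point is (14; -74).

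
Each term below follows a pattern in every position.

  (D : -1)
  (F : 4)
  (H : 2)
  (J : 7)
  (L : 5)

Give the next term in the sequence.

(N : 10)

Letter: D, F, H, J, L → N (letters move forward 2 places in the alphabet).
Second value: alternating steps +5, −2, +5, −2, …; -1, 4, 2, 7, 5 → 10.
So the next term is (N : 10).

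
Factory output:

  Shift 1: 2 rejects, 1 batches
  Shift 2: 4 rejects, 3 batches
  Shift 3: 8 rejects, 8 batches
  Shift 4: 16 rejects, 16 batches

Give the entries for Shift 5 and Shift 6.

Rejects: ×2 each step; 2, 4, 8, 16 → 32 → 64.
Batches: 1, 3, 8, 16 → 27 → 41 (differences are 2, 5, 8, … (increasing by 3 each time)).
Putting the parts together: 32 rejects, 27 batches and then 64 rejects, 41 batches.

32 rejects, 27 batches; 64 rejects, 41 batches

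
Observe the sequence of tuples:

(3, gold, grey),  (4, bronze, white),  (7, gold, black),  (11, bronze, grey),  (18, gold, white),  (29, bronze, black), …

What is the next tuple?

First value goes 3, 4, 7, 11, 18, 29 → 47 (each term is the sum of the two before it).
Rank: gold, bronze, gold, bronze, gold, bronze → gold (alternates gold ↔ bronze).
Shade: grey, white, black, grey, white, black → grey (repeats grey → white → black).
So the next tuple is (47, gold, grey).

(47, gold, grey)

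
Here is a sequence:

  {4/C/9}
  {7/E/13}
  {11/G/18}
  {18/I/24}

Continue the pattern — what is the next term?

First coordinate goes 4, 7, 11, 18 → 29 (each term is the sum of the two before it).
Letter: letters move forward 2 places in the alphabet, so C, E, G, I → K.
Third coordinate: differences are 4, 5, 6, … (increasing by 1 each time); 9, 13, 18, 24 → 31.
Combining the parts gives {29/K/31}.

{29/K/31}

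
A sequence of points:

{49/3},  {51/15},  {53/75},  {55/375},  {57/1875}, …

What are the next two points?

{59/9375}, {61/46875}

First entry: +2 each step, so 49, 51, 53, 55, 57 → 59 → 61.
Second entry: ×5 each step, so 3, 15, 75, 375, 1875 → 9375 → 46875.
Putting the parts together: {59/9375} and then {61/46875}.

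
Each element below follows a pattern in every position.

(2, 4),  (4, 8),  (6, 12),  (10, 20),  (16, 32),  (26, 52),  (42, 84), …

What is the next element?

First coordinate: 2, 4, 6, 10, 16, 26, 42 → 68 (each term is the sum of the two before it).
Second coordinate — always 2 × the first coordinate: 4, 8, 12, 20, 32, 52, 84 → 136.
Putting it together: (68, 136).

(68, 136)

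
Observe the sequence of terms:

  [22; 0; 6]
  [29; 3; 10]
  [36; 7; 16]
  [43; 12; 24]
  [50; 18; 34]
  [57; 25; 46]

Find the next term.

First value — +7 each step: 22, 29, 36, 43, 50, 57 → 64.
Second value: 0, 3, 7, 12, 18, 25 → 33 (differences are 3, 4, 5, … (increasing by 1 each time)).
Third value: differences are 4, 6, 8, … (increasing by 2 each time); 6, 10, 16, 24, 34, 46 → 60.
So the next term is [64; 33; 60].

[64; 33; 60]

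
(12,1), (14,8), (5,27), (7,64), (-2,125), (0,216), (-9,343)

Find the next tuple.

For the first part, alternating steps +2, −9, +2, −9, …: 12, 14, 5, 7, -2, 0, -9 → -7.
Second part: 1, 8, 27, 64, 125, 216, 343 → 512 (perfect cubes: 1³, 2³, 3³, …).
Putting it together: (-7,512).

(-7,512)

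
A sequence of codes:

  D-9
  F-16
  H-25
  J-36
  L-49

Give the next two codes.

N-64 then P-81

Letter goes D, F, H, J, L → N → P (letters move forward 2 places in the alphabet).
Second component — perfect squares: 3², 4², 5², …: 9, 16, 25, 36, 49 → 64 → 81.
So the next two codes are N-64 and P-81.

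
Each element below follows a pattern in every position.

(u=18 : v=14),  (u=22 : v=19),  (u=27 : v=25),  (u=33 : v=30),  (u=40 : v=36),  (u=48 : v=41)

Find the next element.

(u=57 : v=47)

U: differences are 4, 5, 6, … (increasing by 1 each time), so 18, 22, 27, 33, 40, 48 → 57.
V goes 14, 19, 25, 30, 36, 41 → 47 (alternating steps +5, +6, +5, +6, …).
Putting it together: (u=57 : v=47).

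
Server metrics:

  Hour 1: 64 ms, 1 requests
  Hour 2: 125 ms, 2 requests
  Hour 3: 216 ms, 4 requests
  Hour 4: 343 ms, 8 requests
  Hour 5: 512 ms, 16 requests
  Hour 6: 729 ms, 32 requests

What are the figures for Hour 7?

1000 ms, 64 requests

Ms: perfect cubes: 4³, 5³, 6³, …; 64, 125, 216, 343, 512, 729 → 1000.
Requests: ×2 each step; 1, 2, 4, 8, 16, 32 → 64.
So the next line is 1000 ms, 64 requests.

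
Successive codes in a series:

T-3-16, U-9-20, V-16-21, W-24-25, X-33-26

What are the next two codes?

Y-43-30 then Z-54-31

Letter: letters move forward 1 place in the alphabet; T, U, V, W, X → Y → Z.
Second component: differences are 6, 7, 8, … (increasing by 1 each time); 3, 9, 16, 24, 33 → 43 → 54.
For the third component, alternating steps +4, +1, +4, +1, …: 16, 20, 21, 25, 26 → 30 → 31.
So the next two codes are Y-43-30 and Z-54-31.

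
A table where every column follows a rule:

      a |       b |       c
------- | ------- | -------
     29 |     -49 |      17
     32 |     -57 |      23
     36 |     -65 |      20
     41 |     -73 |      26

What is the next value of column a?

For the column a, differences are 3, 4, 5, … (increasing by 1 each time): 29, 32, 36, 41 → 47.

47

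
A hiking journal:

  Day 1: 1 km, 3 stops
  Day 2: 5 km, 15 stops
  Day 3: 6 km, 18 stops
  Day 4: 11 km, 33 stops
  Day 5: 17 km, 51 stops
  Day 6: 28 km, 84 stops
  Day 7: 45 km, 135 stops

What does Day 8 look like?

Km goes 1, 5, 6, 11, 17, 28, 45 → 73 (each term is the sum of the two before it).
Stops: always 3 × the km, so 3, 15, 18, 33, 51, 84, 135 → 219.
Combining the parts gives 73 km, 219 stops.

73 km, 219 stops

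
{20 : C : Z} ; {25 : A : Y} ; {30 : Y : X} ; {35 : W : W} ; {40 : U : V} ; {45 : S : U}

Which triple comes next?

{50 : Q : T}

First coordinate — +5 each step: 20, 25, 30, 35, 40, 45 → 50.
First letter: letters move back 2 places in the alphabet, wrapping A→Z; C, A, Y, W, U, S → Q.
For the second letter, letters move back 1 place in the alphabet: Z, Y, X, W, V, U → T.
So the next triple is {50 : Q : T}.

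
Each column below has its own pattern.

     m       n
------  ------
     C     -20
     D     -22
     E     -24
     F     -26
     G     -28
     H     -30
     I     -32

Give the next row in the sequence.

Column m: letters move forward 1 place in the alphabet; C, D, E, F, G, H, I → J.
Column n goes -20, -22, -24, -26, -28, -30, -32 → -34 (−2 each step).
Putting it together: J  -34.

J  -34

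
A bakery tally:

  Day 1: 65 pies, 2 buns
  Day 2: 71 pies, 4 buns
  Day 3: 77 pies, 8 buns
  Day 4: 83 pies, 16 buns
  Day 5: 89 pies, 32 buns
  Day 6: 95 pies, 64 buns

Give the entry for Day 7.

Pies — +6 each step: 65, 71, 77, 83, 89, 95 → 101.
Buns — ×2 each step: 2, 4, 8, 16, 32, 64 → 128.
So the next row is 101 pies, 128 buns.

101 pies, 128 buns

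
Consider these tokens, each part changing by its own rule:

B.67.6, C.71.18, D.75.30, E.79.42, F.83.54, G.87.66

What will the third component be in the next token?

Third component goes 6, 18, 30, 42, 54, 66 → 78 (+12 each step).

78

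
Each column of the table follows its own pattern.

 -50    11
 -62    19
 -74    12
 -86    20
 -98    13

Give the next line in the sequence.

For the first component, −12 each step: -50, -62, -74, -86, -98 → -110.
Second component goes 11, 19, 12, 20, 13 → 21 (alternating steps +8, −7, +8, −7, …).
Combining the parts gives -110  21.

-110  21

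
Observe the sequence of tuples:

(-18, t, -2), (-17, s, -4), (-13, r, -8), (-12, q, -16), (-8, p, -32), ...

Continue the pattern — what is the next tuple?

First component: alternating steps +1, +4, +1, +4, …, so -18, -17, -13, -12, -8 → -7.
For the letter, letters move back 1 place in the alphabet: t, s, r, q, p → o.
Third component: -2, -4, -8, -16, -32 → -64 (×2 each step).
Putting it together: (-7, o, -64).

(-7, o, -64)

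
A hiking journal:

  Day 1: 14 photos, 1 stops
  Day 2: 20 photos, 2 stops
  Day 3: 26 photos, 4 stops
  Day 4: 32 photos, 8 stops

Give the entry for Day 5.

38 photos, 16 stops

Photos: +6 each step, so 14, 20, 26, 32 → 38.
Stops — ×2 each step: 1, 2, 4, 8 → 16.
Combining the parts gives 38 photos, 16 stops.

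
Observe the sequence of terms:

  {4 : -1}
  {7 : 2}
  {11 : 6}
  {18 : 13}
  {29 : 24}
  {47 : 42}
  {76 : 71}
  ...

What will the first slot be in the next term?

123

First slot goes 4, 7, 11, 18, 29, 47, 76 → 123 (each term is the sum of the two before it).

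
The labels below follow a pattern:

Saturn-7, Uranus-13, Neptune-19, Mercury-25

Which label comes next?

Venus-31

Planet: runs through the planets Mercury→Neptune; Saturn, Uranus, Neptune, Mercury → Venus.
For the second component, +6 each step: 7, 13, 19, 25 → 31.
Putting it together: Venus-31.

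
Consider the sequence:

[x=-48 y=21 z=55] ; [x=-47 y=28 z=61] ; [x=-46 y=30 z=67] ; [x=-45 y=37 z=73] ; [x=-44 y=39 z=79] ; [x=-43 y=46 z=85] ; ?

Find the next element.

X: +1 each step, so -48, -47, -46, -45, -44, -43 → -42.
Y — alternating steps +7, +2, +7, +2, …: 21, 28, 30, 37, 39, 46 → 48.
Z: +6 each step, so 55, 61, 67, 73, 79, 85 → 91.
Combining the parts gives [x=-42 y=48 z=91].

[x=-42 y=48 z=91]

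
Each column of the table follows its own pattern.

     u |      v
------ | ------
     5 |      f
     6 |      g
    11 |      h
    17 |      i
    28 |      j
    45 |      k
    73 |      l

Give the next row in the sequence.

118  m

Column u — each term is the sum of the two before it: 5, 6, 11, 17, 28, 45, 73 → 118.
For the column v, letters move forward 1 place in the alphabet: f, g, h, i, j, k, l → m.
Combining the parts gives 118  m.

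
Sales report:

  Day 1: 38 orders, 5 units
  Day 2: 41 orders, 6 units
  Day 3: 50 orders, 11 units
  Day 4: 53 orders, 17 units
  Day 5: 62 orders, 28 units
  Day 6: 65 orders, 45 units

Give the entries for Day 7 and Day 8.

74 orders, 73 units; 77 orders, 118 units

Orders — alternating steps +3, +9, +3, +9, …: 38, 41, 50, 53, 62, 65 → 74 → 77.
Units: each term is the sum of the two before it, so 5, 6, 11, 17, 28, 45 → 73 → 118.
So the next two rows are 74 orders, 73 units and 77 orders, 118 units.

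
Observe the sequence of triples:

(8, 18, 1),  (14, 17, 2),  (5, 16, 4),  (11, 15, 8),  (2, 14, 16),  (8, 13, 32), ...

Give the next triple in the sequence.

First part goes 8, 14, 5, 11, 2, 8 → -1 (alternating steps +6, −9, +6, −9, …).
Second part — −1 each step: 18, 17, 16, 15, 14, 13 → 12.
Third part: ×2 each step, so 1, 2, 4, 8, 16, 32 → 64.
Combining the parts gives (-1, 12, 64).

(-1, 12, 64)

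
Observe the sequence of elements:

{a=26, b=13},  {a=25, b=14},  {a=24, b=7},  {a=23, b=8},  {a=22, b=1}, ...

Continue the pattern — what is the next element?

For the a, −1 each step: 26, 25, 24, 23, 22 → 21.
B — alternating steps +1, −7, +1, −7, …: 13, 14, 7, 8, 1 → 2.
So the next element is {a=21, b=2}.

{a=21, b=2}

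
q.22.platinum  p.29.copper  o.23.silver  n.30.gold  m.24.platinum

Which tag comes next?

l.31.copper

For the letter, letters move back 1 place in the alphabet: q, p, o, n, m → l.
Second component — alternating steps +7, −6, +7, −6, …: 22, 29, 23, 30, 24 → 31.
Metal goes platinum, copper, silver, gold, platinum → copper (repeats platinum → copper → silver → gold).
Putting it together: l.31.copper.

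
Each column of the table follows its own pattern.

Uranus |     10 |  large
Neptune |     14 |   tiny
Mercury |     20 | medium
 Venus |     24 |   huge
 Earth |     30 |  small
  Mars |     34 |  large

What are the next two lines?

Jupiter  40  tiny; Saturn  44  medium

Planet — runs through the planets Mercury→Neptune: Uranus, Neptune, Mercury, Venus, Earth, Mars → Jupiter → Saturn.
Second component: alternating steps +4, +6, +4, +6, …; 10, 14, 20, 24, 30, 34 → 40 → 44.
Size: repeats large → tiny → medium → huge → small, so large, tiny, medium, huge, small, large → tiny → medium.
So the next two lines are Jupiter  40  tiny and Saturn  44  medium.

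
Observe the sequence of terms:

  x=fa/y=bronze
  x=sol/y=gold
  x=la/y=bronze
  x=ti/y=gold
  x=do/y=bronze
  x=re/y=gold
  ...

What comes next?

x=mi/y=bronze

X: fa, sol, la, ti, do, re → mi (runs through the solfège scale do→ti).
Y: alternates bronze ↔ gold; bronze, gold, bronze, gold, bronze, gold → bronze.
Putting it together: x=mi/y=bronze.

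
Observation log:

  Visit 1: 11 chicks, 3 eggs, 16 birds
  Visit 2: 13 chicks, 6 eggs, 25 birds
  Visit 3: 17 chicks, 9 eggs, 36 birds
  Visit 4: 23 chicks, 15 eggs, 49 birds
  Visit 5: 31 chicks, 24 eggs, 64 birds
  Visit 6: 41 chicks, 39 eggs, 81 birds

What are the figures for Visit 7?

Chicks: differences are 2, 4, 6, … (increasing by 2 each time), so 11, 13, 17, 23, 31, 41 → 53.
Eggs goes 3, 6, 9, 15, 24, 39 → 63 (each term is the sum of the two before it).
Birds: perfect squares: 4², 5², 6², …; 16, 25, 36, 49, 64, 81 → 100.
So the next row is 53 chicks, 63 eggs, 100 birds.

53 chicks, 63 eggs, 100 birds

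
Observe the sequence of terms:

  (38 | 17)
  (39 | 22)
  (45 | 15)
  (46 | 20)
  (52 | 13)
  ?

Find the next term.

First coordinate: alternating steps +1, +6, +1, +6, …; 38, 39, 45, 46, 52 → 53.
Second coordinate: alternating steps +5, −7, +5, −7, …; 17, 22, 15, 20, 13 → 18.
So the next term is (53 | 18).

(53 | 18)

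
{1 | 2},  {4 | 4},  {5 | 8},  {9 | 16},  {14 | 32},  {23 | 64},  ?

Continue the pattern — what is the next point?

First slot: 1, 4, 5, 9, 14, 23 → 37 (each term is the sum of the two before it).
For the second slot, ×2 each step: 2, 4, 8, 16, 32, 64 → 128.
Putting it together: {37 | 128}.

{37 | 128}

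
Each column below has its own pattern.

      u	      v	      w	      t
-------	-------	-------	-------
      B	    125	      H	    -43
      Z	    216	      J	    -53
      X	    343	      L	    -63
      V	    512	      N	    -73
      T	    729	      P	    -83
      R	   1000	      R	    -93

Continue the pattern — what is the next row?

P  1331  T  -103

Column u goes B, Z, X, V, T, R → P (letters move back 2 places in the alphabet, wrapping A→Z).
Column v goes 125, 216, 343, 512, 729, 1000 → 1331 (perfect cubes: 5³, 6³, 7³, …).
Column w: letters move forward 2 places in the alphabet, so H, J, L, N, P, R → T.
Column t goes -43, -53, -63, -73, -83, -93 → -103 (−10 each step).
So the next row is P  1331  T  -103.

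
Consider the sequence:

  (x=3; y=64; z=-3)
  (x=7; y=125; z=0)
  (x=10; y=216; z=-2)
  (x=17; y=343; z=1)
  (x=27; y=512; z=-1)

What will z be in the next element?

2

Z goes -3, 0, -2, 1, -1 → 2 (alternating steps +3, −2, +3, −2, …).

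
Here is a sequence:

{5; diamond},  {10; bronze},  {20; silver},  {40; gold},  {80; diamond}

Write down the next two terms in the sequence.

{160; bronze}, {320; silver}

First part — ×2 each step: 5, 10, 20, 40, 80 → 160 → 320.
Rank: repeats diamond → bronze → silver → gold, so diamond, bronze, silver, gold, diamond → bronze → silver.
Putting the parts together: {160; bronze} and then {320; silver}.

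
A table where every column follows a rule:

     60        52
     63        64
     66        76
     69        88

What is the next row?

First component: 60, 63, 66, 69 → 72 (+3 each step).
Second component — +12 each step: 52, 64, 76, 88 → 100.
Putting it together: 72  100.

72  100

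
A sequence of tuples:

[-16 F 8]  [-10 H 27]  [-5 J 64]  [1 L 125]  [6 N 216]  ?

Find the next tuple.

First coordinate: alternating steps +6, +5, +6, +5, …, so -16, -10, -5, 1, 6 → 12.
Letter — letters move forward 2 places in the alphabet: F, H, J, L, N → P.
Third coordinate goes 8, 27, 64, 125, 216 → 343 (perfect cubes: 2³, 3³, 4³, …).
Putting it together: [12 P 343].

[12 P 343]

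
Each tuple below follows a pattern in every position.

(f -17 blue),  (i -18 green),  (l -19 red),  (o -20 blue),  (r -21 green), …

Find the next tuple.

(u -22 red)

Letter — letters move forward 3 places in the alphabet: f, i, l, o, r → u.
Second coordinate: -17, -18, -19, -20, -21 → -22 (−1 each step).
Colour — repeats blue → green → red: blue, green, red, blue, green → red.
Combining the parts gives (u -22 red).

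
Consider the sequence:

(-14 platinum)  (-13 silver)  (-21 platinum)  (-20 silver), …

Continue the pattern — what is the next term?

For the first component, alternating steps +1, −8, +1, −8, …: -14, -13, -21, -20 → -28.
Metal — alternates platinum ↔ silver: platinum, silver, platinum, silver → platinum.
Putting it together: (-28 platinum).

(-28 platinum)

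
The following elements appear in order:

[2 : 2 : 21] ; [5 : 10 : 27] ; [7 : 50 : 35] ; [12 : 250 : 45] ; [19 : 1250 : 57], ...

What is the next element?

First component: 2, 5, 7, 12, 19 → 31 (each term is the sum of the two before it).
Second component — ×5 each step: 2, 10, 50, 250, 1250 → 6250.
Third component — differences are 6, 8, 10, … (increasing by 2 each time): 21, 27, 35, 45, 57 → 71.
Combining the parts gives [31 : 6250 : 71].

[31 : 6250 : 71]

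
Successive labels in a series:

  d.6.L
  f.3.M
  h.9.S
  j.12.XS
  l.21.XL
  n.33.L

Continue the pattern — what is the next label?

p.54.M

Letter: d, f, h, j, l, n → p (letters move forward 2 places in the alphabet).
Second component: each term is the sum of the two before it; 6, 3, 9, 12, 21, 33 → 54.
For the size, repeats L → M → S → XS → XL: L, M, S, XS, XL, L → M.
Combining the parts gives p.54.M.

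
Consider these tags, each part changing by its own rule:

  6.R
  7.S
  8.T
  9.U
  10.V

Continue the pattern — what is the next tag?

11.W

For the first component, +1 each step: 6, 7, 8, 9, 10 → 11.
For the letter, letters move forward 1 place in the alphabet: R, S, T, U, V → W.
So the next tag is 11.W.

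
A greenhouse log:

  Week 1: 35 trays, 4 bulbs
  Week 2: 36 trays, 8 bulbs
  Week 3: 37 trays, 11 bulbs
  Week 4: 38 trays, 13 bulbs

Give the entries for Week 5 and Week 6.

Trays: +1 each step; 35, 36, 37, 38 → 39 → 40.
Bulbs: differences are 4, 3, 2, … (decreasing by 1 each time), so 4, 8, 11, 13 → 14 → 14.
Putting the parts together: 39 trays, 14 bulbs and then 40 trays, 14 bulbs.

39 trays, 14 bulbs; 40 trays, 14 bulbs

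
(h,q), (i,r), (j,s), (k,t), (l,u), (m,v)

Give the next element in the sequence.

(n,w)

First letter goes h, i, j, k, l, m → n (letters move forward 1 place in the alphabet).
Second letter — letters move forward 1 place in the alphabet: q, r, s, t, u, v → w.
So the next element is (n,w).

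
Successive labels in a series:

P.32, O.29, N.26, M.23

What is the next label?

L.20

Letter: letters move back 1 place in the alphabet, so P, O, N, M → L.
Second component goes 32, 29, 26, 23 → 20 (−3 each step).
So the next label is L.20.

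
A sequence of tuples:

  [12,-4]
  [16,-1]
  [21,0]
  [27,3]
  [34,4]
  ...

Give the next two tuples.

First entry — differences are 4, 5, 6, … (increasing by 1 each time): 12, 16, 21, 27, 34 → 42 → 51.
Second entry: alternating steps +3, +1, +3, +1, …; -4, -1, 0, 3, 4 → 7 → 8.
Putting the parts together: [42,7] and then [51,8].

[42,7], [51,8]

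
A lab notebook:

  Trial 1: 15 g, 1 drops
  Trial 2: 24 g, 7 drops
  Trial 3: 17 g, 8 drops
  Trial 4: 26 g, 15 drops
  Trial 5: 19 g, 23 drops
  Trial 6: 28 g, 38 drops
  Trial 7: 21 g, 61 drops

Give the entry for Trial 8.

30 g, 99 drops

G: alternating steps +9, −7, +9, −7, …; 15, 24, 17, 26, 19, 28, 21 → 30.
Drops — each term is the sum of the two before it: 1, 7, 8, 15, 23, 38, 61 → 99.
Putting it together: 30 g, 99 drops.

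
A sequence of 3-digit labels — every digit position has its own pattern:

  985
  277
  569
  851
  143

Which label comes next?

435

First digit — +3 each step, mod 10: 9, 2, 5, 8, 1 → 4.
Second digit goes 8, 7, 6, 5, 4 → 3 (−1 each step, mod 10).
Third digit: +2 each step, mod 10, so 5, 7, 9, 1, 3 → 5.
Putting it together: 435.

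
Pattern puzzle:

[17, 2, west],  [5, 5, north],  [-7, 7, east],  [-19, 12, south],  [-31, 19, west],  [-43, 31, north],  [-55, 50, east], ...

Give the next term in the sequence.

First part goes 17, 5, -7, -19, -31, -43, -55 → -67 (−12 each step).
Second part goes 2, 5, 7, 12, 19, 31, 50 → 81 (each term is the sum of the two before it).
Direction: repeats west → north → east → south, so west, north, east, south, west, north, east → south.
So the next term is [-67, 81, south].

[-67, 81, south]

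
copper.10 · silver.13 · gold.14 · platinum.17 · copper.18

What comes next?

silver.21

Metal: repeats copper → silver → gold → platinum; copper, silver, gold, platinum, copper → silver.
Second component: alternating steps +3, +1, +3, +1, …, so 10, 13, 14, 17, 18 → 21.
Combining the parts gives silver.21.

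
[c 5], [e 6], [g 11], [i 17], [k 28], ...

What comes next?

[m 45]

Letter: letters move forward 2 places in the alphabet; c, e, g, i, k → m.
For the second slot, each term is the sum of the two before it: 5, 6, 11, 17, 28 → 45.
Putting it together: [m 45].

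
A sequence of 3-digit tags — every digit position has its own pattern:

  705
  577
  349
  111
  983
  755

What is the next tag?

First digit: −2 each step, mod 10; 7, 5, 3, 1, 9, 7 → 5.
For the second digit, −3 each step, mod 10: 0, 7, 4, 1, 8, 5 → 2.
Third digit — +2 each step, mod 10: 5, 7, 9, 1, 3, 5 → 7.
So the next tag is 527.

527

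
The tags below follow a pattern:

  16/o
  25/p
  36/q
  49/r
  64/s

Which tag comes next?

81/t

First component: 16, 25, 36, 49, 64 → 81 (perfect squares: 4², 5², 6², …).
Letter: o, p, q, r, s → t (letters move forward 1 place in the alphabet).
So the next tag is 81/t.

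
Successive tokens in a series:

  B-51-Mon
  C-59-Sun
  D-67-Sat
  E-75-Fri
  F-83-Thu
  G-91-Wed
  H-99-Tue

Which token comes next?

Letter: letters move forward 1 place in the alphabet, so B, C, D, E, F, G, H → I.
For the second component, +8 each step: 51, 59, 67, 75, 83, 91, 99 → 107.
For the day, runs backward through the weekdays Mon→Sun: Mon, Sun, Sat, Fri, Thu, Wed, Tue → Mon.
Combining the parts gives I-107-Mon.

I-107-Mon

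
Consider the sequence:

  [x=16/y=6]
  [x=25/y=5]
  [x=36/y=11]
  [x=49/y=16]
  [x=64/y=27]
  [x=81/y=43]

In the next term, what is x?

For the x, perfect squares: 4², 5², 6², …: 16, 25, 36, 49, 64, 81 → 100.

100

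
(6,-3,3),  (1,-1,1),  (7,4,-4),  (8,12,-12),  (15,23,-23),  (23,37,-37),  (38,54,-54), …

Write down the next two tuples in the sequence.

(61,74,-74), (99,97,-97)

First part goes 6, 1, 7, 8, 15, 23, 38 → 61 → 99 (each term is the sum of the two before it).
Second part goes -3, -1, 4, 12, 23, 37, 54 → 74 → 97 (differences are 2, 5, 8, … (increasing by 3 each time)).
Third part: 3, 1, -4, -12, -23, -37, -54 → -74 → -97 (always the negative of the second part).
Putting the parts together: (61,74,-74) and then (99,97,-97).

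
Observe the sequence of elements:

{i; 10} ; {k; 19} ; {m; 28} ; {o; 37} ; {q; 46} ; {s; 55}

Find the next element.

{u; 64}

Letter: i, k, m, o, q, s → u (letters move forward 2 places in the alphabet).
For the second value, +9 each step: 10, 19, 28, 37, 46, 55 → 64.
Combining the parts gives {u; 64}.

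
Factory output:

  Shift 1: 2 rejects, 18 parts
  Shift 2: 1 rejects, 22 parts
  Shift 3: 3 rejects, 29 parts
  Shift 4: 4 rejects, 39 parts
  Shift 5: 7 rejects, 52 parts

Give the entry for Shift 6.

Rejects: each term is the sum of the two before it, so 2, 1, 3, 4, 7 → 11.
Parts: differences are 4, 7, 10, … (increasing by 3 each time), so 18, 22, 29, 39, 52 → 68.
Putting it together: 11 rejects, 68 parts.

11 rejects, 68 parts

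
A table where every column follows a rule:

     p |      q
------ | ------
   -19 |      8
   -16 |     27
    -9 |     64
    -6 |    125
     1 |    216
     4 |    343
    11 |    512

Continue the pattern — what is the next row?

14  729

Column p: alternating steps +3, +7, +3, +7, …; -19, -16, -9, -6, 1, 4, 11 → 14.
For the column q, perfect cubes: 2³, 3³, 4³, …: 8, 27, 64, 125, 216, 343, 512 → 729.
Combining the parts gives 14  729.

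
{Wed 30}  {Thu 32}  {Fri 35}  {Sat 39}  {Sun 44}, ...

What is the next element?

Day — runs through the weekdays Mon→Sun: Wed, Thu, Fri, Sat, Sun → Mon.
Second entry: differences are 2, 3, 4, … (increasing by 1 each time), so 30, 32, 35, 39, 44 → 50.
Combining the parts gives {Mon 50}.

{Mon 50}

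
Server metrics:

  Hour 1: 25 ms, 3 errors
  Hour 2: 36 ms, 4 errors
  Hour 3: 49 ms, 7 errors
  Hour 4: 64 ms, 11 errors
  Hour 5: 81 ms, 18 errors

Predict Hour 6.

Ms — perfect squares: 5², 6², 7², …: 25, 36, 49, 64, 81 → 100.
Errors — each term is the sum of the two before it: 3, 4, 7, 11, 18 → 29.
So the next record is 100 ms, 29 errors.

100 ms, 29 errors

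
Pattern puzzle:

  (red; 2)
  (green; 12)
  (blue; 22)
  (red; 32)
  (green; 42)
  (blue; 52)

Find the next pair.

Colour: repeats red → green → blue; red, green, blue, red, green, blue → red.
Second value: +10 each step, so 2, 12, 22, 32, 42, 52 → 62.
Combining the parts gives (red; 62).

(red; 62)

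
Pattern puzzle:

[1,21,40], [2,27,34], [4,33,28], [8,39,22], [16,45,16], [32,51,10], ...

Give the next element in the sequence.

First coordinate goes 1, 2, 4, 8, 16, 32 → 64 (×2 each step).
Second coordinate: 21, 27, 33, 39, 45, 51 → 57 (+6 each step).
Third coordinate goes 40, 34, 28, 22, 16, 10 → 4 (together with the second coordinate always sums to 61).
Putting it together: [64,57,4].

[64,57,4]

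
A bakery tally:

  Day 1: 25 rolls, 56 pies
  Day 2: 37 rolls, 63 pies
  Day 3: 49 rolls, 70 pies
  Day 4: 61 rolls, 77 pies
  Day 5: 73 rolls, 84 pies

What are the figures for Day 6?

85 rolls, 91 pies

Rolls goes 25, 37, 49, 61, 73 → 85 (+12 each step).
Pies: 56, 63, 70, 77, 84 → 91 (+7 each step).
Combining the parts gives 85 rolls, 91 pies.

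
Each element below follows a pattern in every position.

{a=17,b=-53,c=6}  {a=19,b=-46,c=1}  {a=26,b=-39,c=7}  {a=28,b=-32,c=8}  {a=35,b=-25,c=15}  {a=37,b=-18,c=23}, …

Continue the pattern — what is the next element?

{a=44,b=-11,c=38}

A: 17, 19, 26, 28, 35, 37 → 44 (alternating steps +2, +7, +2, +7, …).
B: +7 each step, so -53, -46, -39, -32, -25, -18 → -11.
C: each term is the sum of the two before it; 6, 1, 7, 8, 15, 23 → 38.
Combining the parts gives {a=44,b=-11,c=38}.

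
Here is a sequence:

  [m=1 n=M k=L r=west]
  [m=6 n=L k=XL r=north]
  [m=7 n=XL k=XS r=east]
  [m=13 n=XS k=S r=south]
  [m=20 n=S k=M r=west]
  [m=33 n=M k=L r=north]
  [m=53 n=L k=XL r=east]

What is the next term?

M — each term is the sum of the two before it: 1, 6, 7, 13, 20, 33, 53 → 86.
For the n, repeats M → L → XL → XS → S: M, L, XL, XS, S, M, L → XL.
K — repeats L → XL → XS → S → M: L, XL, XS, S, M, L, XL → XS.
R: repeats west → north → east → south, so west, north, east, south, west, north, east → south.
Combining the parts gives [m=86 n=XL k=XS r=south].

[m=86 n=XL k=XS r=south]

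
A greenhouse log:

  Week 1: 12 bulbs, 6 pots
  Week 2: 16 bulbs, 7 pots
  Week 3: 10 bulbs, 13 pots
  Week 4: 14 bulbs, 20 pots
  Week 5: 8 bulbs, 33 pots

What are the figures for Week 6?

Bulbs goes 12, 16, 10, 14, 8 → 12 (alternating steps +4, −6, +4, −6, …).
Pots — each term is the sum of the two before it: 6, 7, 13, 20, 33 → 53.
Combining the parts gives 12 bulbs, 53 pots.

12 bulbs, 53 pots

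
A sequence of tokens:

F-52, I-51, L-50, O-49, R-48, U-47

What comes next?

For the letter, letters move forward 3 places in the alphabet: F, I, L, O, R, U → X.
Second component: −1 each step; 52, 51, 50, 49, 48, 47 → 46.
So the next token is X-46.

X-46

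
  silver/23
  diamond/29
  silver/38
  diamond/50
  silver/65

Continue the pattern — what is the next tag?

Rank: silver, diamond, silver, diamond, silver → diamond (alternates silver ↔ diamond).
Second component: differences are 6, 9, 12, … (increasing by 3 each time), so 23, 29, 38, 50, 65 → 83.
So the next tag is diamond/83.

diamond/83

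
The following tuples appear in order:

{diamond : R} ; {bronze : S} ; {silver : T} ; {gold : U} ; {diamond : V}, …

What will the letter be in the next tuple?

W

Rank: repeats diamond → bronze → silver → gold, so diamond, bronze, silver, gold, diamond → bronze.
Letter: letters move forward 1 place in the alphabet, so R, S, T, U, V → W.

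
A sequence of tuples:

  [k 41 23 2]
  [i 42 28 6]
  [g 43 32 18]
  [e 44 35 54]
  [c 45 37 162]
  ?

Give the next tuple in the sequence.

For the letter, letters move back 2 places in the alphabet: k, i, g, e, c → a.
Second coordinate: +1 each step; 41, 42, 43, 44, 45 → 46.
Third coordinate: 23, 28, 32, 35, 37 → 38 (differences are 5, 4, 3, … (decreasing by 1 each time)).
For the fourth coordinate, ×3 each step: 2, 6, 18, 54, 162 → 486.
So the next tuple is [a 46 38 486].

[a 46 38 486]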